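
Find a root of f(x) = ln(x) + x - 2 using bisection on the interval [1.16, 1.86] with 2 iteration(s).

f(x) = ln(x) + x - 2
Initial interval: [1.16, 1.86]

Iteration 1:
  c_1 = (1.160000 + 1.860000)/2 = 1.510000
  f(c_1) = f(1.510000) = -0.077890
  f(a) × f(c) ≥ 0, new interval: [1.510000, 1.860000]
Iteration 2:
  c_2 = (1.510000 + 1.860000)/2 = 1.685000
  f(c_2) = f(1.685000) = 0.206766
  f(a) × f(c) < 0, new interval: [1.510000, 1.685000]

After 2 iteration(s), the approximation is c_2 = 1.685000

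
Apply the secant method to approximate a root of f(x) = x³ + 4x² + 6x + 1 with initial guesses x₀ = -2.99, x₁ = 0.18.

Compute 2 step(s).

f(x) = x³ + 4x² + 6x + 1
x₀ = -2.99, x₁ = 0.18

Secant formula: x_{n+1} = x_n - f(x_n)(x_n - x_{n-1})/(f(x_n) - f(x_{n-1}))

Iteration 1:
  f(-2.990000) = -7.910499
  f(0.180000) = 2.215432
  x_2 = 0.180000 - 2.215432×(0.180000 - (-2.990000))/(2.215432 - (-7.910499))
       = -0.513558
Iteration 2:
  f(0.180000) = 2.215432
  f(-0.513558) = -1.161827
  x_3 = -0.513558 - (-1.161827)×(-0.513558 - 0.180000)/(-1.161827 - 2.215432)
       = -0.274964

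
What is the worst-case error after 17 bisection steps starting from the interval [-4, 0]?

Bisection error bound: |error| ≤ (b-a)/2^n
|error| ≤ (0 - (-4))/2^17 = 4/2^17
|error| ≤ 0.0000305176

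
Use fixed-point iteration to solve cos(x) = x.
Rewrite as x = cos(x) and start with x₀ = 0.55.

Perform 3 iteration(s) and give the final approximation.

Equation: cos(x) = x
Fixed-point form: x = cos(x)
x₀ = 0.55

x_1 = g(0.550000) = 0.852525
x_2 = g(0.852525) = 0.658084
x_3 = g(0.658084) = 0.791165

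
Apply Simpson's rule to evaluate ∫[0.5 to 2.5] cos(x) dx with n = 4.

f(x) = cos(x)
a = 0.5, b = 2.5, n = 4
h = (b - a)/n = 0.500000

Simpson's rule: (h/3)[f(x₀) + 4f(x₁) + 2f(x₂) + ... + f(xₙ)]

x_0 = 0.5000, f(x_0) = 0.877583, coefficient = 1
x_1 = 1.0000, f(x_1) = 0.540302, coefficient = 4
x_2 = 1.5000, f(x_2) = 0.070737, coefficient = 2
x_3 = 2.0000, f(x_3) = -0.416147, coefficient = 4
x_4 = 2.5000, f(x_4) = -0.801144, coefficient = 1

I ≈ (0.500000/3) × 0.714535 = 0.119089
Exact value: 0.119047
Error: 0.000043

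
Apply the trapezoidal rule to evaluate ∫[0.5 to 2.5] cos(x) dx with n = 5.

f(x) = cos(x)
a = 0.5, b = 2.5, n = 5
h = (b - a)/n = 0.400000

Trapezoidal rule: (h/2)[f(x₀) + 2f(x₁) + 2f(x₂) + ... + f(xₙ)]

x_0 = 0.5000, f(x_0) = 0.877583, coefficient = 1
x_1 = 0.9000, f(x_1) = 0.621610, coefficient = 2
x_2 = 1.3000, f(x_2) = 0.267499, coefficient = 2
x_3 = 1.7000, f(x_3) = -0.128844, coefficient = 2
x_4 = 2.1000, f(x_4) = -0.504846, coefficient = 2
x_5 = 2.5000, f(x_5) = -0.801144, coefficient = 1

I ≈ (0.400000/2) × 0.587275 = 0.117455
Exact value: 0.119047
Error: 0.001592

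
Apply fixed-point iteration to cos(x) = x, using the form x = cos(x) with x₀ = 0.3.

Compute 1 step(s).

Equation: cos(x) = x
Fixed-point form: x = cos(x)
x₀ = 0.3

x_1 = g(0.300000) = 0.955336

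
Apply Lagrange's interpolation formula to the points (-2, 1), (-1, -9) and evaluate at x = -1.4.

Lagrange interpolation formula:
P(x) = Σ yᵢ × Lᵢ(x)
where Lᵢ(x) = Π_{j≠i} (x - xⱼ)/(xᵢ - xⱼ)

L_0(-1.4) = (-1.4 - (-1))/(-2 - (-1)) = 0.400000
L_1(-1.4) = (-1.4 - (-2))/(-1 - (-2)) = 0.600000

P(-1.4) = 1×L_0(-1.4) + (-9)×L_1(-1.4)
P(-1.4) = -5.000000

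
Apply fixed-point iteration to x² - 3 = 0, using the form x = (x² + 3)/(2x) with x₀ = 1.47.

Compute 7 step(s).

Equation: x² - 3 = 0
Fixed-point form: x = (x² + 3)/(2x)
x₀ = 1.47

x_1 = g(1.470000) = 1.755408
x_2 = g(1.755408) = 1.732206
x_3 = g(1.732206) = 1.732051
x_4 = g(1.732051) = 1.732051
x_5 = g(1.732051) = 1.732051
x_6 = g(1.732051) = 1.732051
x_7 = g(1.732051) = 1.732051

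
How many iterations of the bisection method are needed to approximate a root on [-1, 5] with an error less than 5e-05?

We need (b-a)/2^n ≤ 5e-05
(5 - (-1))/2^n ≤ 5e-05
6/2^n ≤ 5e-05
2^n ≥ 120000
n ≥ log₂(120000) = 16.87
n ≥ 17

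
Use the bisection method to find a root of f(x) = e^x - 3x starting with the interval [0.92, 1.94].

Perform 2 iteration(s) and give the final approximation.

f(x) = e^x - 3x
Initial interval: [0.92, 1.94]

Iteration 1:
  c_1 = (0.920000 + 1.940000)/2 = 1.430000
  f(c_1) = f(1.430000) = -0.111301
  f(a) × f(c) ≥ 0, new interval: [1.430000, 1.940000]
Iteration 2:
  c_2 = (1.430000 + 1.940000)/2 = 1.685000
  f(c_2) = f(1.685000) = 0.337451
  f(a) × f(c) < 0, new interval: [1.430000, 1.685000]

After 2 iteration(s), the approximation is c_2 = 1.685000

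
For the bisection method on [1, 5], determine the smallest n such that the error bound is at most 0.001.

We need (b-a)/2^n ≤ 0.001
(5 - 1)/2^n ≤ 0.001
4/2^n ≤ 0.001
2^n ≥ 4000
n ≥ log₂(4000) = 11.97
n ≥ 12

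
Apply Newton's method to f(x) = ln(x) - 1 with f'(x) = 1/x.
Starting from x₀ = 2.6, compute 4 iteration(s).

f(x) = ln(x) - 1
f'(x) = 1/x
x₀ = 2.6

Newton-Raphson formula: x_{n+1} = x_n - f(x_n)/f'(x_n)

Iteration 1:
  f(2.600000) = -0.044489
  f'(2.600000) = 0.384615
  x_1 = 2.600000 - (-0.044489)/0.384615 = 2.715670
Iteration 2:
  f(2.715670) = -0.000961
  f'(2.715670) = 0.368233
  x_2 = 2.715670 - (-0.000961)/0.368233 = 2.718281
Iteration 3:
  f(2.718281) = 0.000000
  f'(2.718281) = 0.367880
  x_3 = 2.718281 - 0.000000/0.367880 = 2.718282
Iteration 4:
  f(2.718282) = 0.000000
  f'(2.718282) = 0.367879
  x_4 = 2.718282 - 0.000000/0.367879 = 2.718282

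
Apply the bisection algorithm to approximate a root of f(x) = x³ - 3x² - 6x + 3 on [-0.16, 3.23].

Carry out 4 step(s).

f(x) = x³ - 3x² - 6x + 3
Initial interval: [-0.16, 3.23]

Iteration 1:
  c_1 = (-0.160000 + 3.230000)/2 = 1.535000
  f(c_1) = f(1.535000) = -9.661870
  f(a) × f(c) < 0, new interval: [-0.160000, 1.535000]
Iteration 2:
  c_2 = (-0.160000 + 1.535000)/2 = 0.687500
  f(c_2) = f(0.687500) = -2.218018
  f(a) × f(c) < 0, new interval: [-0.160000, 0.687500]
Iteration 3:
  c_3 = (-0.160000 + 0.687500)/2 = 0.263750
  f(c_3) = f(0.263750) = 1.227155
  f(a) × f(c) ≥ 0, new interval: [0.263750, 0.687500]
Iteration 4:
  c_4 = (0.263750 + 0.687500)/2 = 0.475625
  f(c_4) = f(0.475625) = -0.424812
  f(a) × f(c) < 0, new interval: [0.263750, 0.475625]

After 4 iteration(s), the approximation is c_4 = 0.475625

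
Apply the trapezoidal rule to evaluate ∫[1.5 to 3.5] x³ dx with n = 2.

f(x) = x³
a = 1.5, b = 3.5, n = 2
h = (b - a)/n = 1.000000

Trapezoidal rule: (h/2)[f(x₀) + 2f(x₁) + 2f(x₂) + ... + f(xₙ)]

x_0 = 1.5000, f(x_0) = 3.375000, coefficient = 1
x_1 = 2.5000, f(x_1) = 15.625000, coefficient = 2
x_2 = 3.5000, f(x_2) = 42.875000, coefficient = 1

I ≈ (1.000000/2) × 77.500000 = 38.750000
Exact value: 36.250000
Error: 2.500000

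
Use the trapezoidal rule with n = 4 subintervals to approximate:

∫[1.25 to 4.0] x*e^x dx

f(x) = x*e^x
a = 1.25, b = 4.0, n = 4
h = (b - a)/n = 0.687500

Trapezoidal rule: (h/2)[f(x₀) + 2f(x₁) + 2f(x₂) + ... + f(xₙ)]

x_0 = 1.2500, f(x_0) = 4.362929, coefficient = 1
x_1 = 1.9375, f(x_1) = 13.448916, coefficient = 2
x_2 = 2.6250, f(x_2) = 36.237007, coefficient = 2
x_3 = 3.3125, f(x_3) = 90.940295, coefficient = 2
x_4 = 4.0000, f(x_4) = 218.392600, coefficient = 1

I ≈ (0.687500/2) × 504.007964 = 173.252738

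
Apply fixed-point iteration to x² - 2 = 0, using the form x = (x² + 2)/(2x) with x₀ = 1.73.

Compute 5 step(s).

Equation: x² - 2 = 0
Fixed-point form: x = (x² + 2)/(2x)
x₀ = 1.73

x_1 = g(1.730000) = 1.443035
x_2 = g(1.443035) = 1.414501
x_3 = g(1.414501) = 1.414214
x_4 = g(1.414214) = 1.414214
x_5 = g(1.414214) = 1.414214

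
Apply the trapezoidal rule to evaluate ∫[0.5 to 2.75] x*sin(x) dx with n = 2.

f(x) = x*sin(x)
a = 0.5, b = 2.75, n = 2
h = (b - a)/n = 1.125000

Trapezoidal rule: (h/2)[f(x₀) + 2f(x₁) + 2f(x₂) + ... + f(xₙ)]

x_0 = 0.5000, f(x_0) = 0.239713, coefficient = 1
x_1 = 1.6250, f(x_1) = 1.622613, coefficient = 2
x_2 = 2.7500, f(x_2) = 1.049568, coefficient = 1

I ≈ (1.125000/2) × 4.534507 = 2.550660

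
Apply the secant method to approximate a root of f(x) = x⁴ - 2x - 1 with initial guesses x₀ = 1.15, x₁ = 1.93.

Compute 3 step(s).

f(x) = x⁴ - 2x - 1
x₀ = 1.15, x₁ = 1.93

Secant formula: x_{n+1} = x_n - f(x_n)(x_n - x_{n-1})/(f(x_n) - f(x_{n-1}))

Iteration 1:
  f(1.150000) = -1.550994
  f(1.930000) = 9.014880
  x_2 = 1.930000 - 9.014880×(1.930000 - 1.150000)/(9.014880 - (-1.550994))
       = 1.264498
Iteration 2:
  f(1.930000) = 9.014880
  f(1.264498) = -0.972336
  x_3 = 1.264498 - (-0.972336)×(1.264498 - 1.930000)/(-0.972336 - 9.014880)
       = 1.329290
Iteration 3:
  f(1.264498) = -0.972336
  f(1.329290) = -0.536247
  x_4 = 1.329290 - (-0.536247)×(1.329290 - 1.264498)/(-0.536247 - (-0.972336))
       = 1.408963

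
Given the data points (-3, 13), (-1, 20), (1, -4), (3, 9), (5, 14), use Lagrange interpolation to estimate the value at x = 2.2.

Lagrange interpolation formula:
P(x) = Σ yᵢ × Lᵢ(x)
where Lᵢ(x) = Π_{j≠i} (x - xⱼ)/(xᵢ - xⱼ)

L_0(2.2) = (2.2 - (-1))/(-3 - (-1)) × (2.2 - 1)/(-3 - 1) × (2.2 - 3)/(-3 - 3) × (2.2 - 5)/(-3 - 5) = 0.022400
L_1(2.2) = (2.2 - (-3))/(-1 - (-3)) × (2.2 - 1)/(-1 - 1) × (2.2 - 3)/(-1 - 3) × (2.2 - 5)/(-1 - 5) = -0.145600
L_2(2.2) = (2.2 - (-3))/(1 - (-3)) × (2.2 - (-1))/(1 - (-1)) × (2.2 - 3)/(1 - 3) × (2.2 - 5)/(1 - 5) = 0.582400
L_3(2.2) = (2.2 - (-3))/(3 - (-3)) × (2.2 - (-1))/(3 - (-1)) × (2.2 - 1)/(3 - 1) × (2.2 - 5)/(3 - 5) = 0.582400
L_4(2.2) = (2.2 - (-3))/(5 - (-3)) × (2.2 - (-1))/(5 - (-1)) × (2.2 - 1)/(5 - 1) × (2.2 - 3)/(5 - 3) = -0.041600

P(2.2) = 13×L_0(2.2) + 20×L_1(2.2) + (-4)×L_2(2.2) + 9×L_3(2.2) + 14×L_4(2.2)
P(2.2) = -0.291200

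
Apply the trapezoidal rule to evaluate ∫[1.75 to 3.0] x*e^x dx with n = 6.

f(x) = x*e^x
a = 1.75, b = 3.0, n = 6
h = (b - a)/n = 0.208333

Trapezoidal rule: (h/2)[f(x₀) + 2f(x₁) + 2f(x₂) + ... + f(xₙ)]

x_0 = 1.7500, f(x_0) = 10.070555, coefficient = 1
x_1 = 1.9583, f(x_1) = 13.879697, coefficient = 2
x_2 = 2.1667, f(x_2) = 18.913133, coefficient = 2
x_3 = 2.3750, f(x_3) = 25.533656, coefficient = 2
x_4 = 2.5833, f(x_4) = 34.206439, coefficient = 2
x_5 = 2.7917, f(x_5) = 45.526995, coefficient = 2
x_6 = 3.0000, f(x_6) = 60.256611, coefficient = 1

I ≈ (0.208333/2) × 346.447006 = 36.088230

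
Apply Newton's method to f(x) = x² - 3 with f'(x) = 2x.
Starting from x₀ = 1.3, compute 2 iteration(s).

f(x) = x² - 3
f'(x) = 2x
x₀ = 1.3

Newton-Raphson formula: x_{n+1} = x_n - f(x_n)/f'(x_n)

Iteration 1:
  f(1.300000) = -1.310000
  f'(1.300000) = 2.600000
  x_1 = 1.300000 - (-1.310000)/2.600000 = 1.803846
Iteration 2:
  f(1.803846) = 0.253861
  f'(1.803846) = 3.607692
  x_2 = 1.803846 - 0.253861/3.607692 = 1.733480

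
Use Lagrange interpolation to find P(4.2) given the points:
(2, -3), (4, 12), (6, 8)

Lagrange interpolation formula:
P(x) = Σ yᵢ × Lᵢ(x)
where Lᵢ(x) = Π_{j≠i} (x - xⱼ)/(xᵢ - xⱼ)

L_0(4.2) = (4.2 - 4)/(2 - 4) × (4.2 - 6)/(2 - 6) = -0.045000
L_1(4.2) = (4.2 - 2)/(4 - 2) × (4.2 - 6)/(4 - 6) = 0.990000
L_2(4.2) = (4.2 - 2)/(6 - 2) × (4.2 - 4)/(6 - 4) = 0.055000

P(4.2) = (-3)×L_0(4.2) + 12×L_1(4.2) + 8×L_2(4.2)
P(4.2) = 12.455000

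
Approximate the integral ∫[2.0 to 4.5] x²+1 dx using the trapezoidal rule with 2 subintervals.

f(x) = x²+1
a = 2.0, b = 4.5, n = 2
h = (b - a)/n = 1.250000

Trapezoidal rule: (h/2)[f(x₀) + 2f(x₁) + 2f(x₂) + ... + f(xₙ)]

x_0 = 2.0000, f(x_0) = 5.000000, coefficient = 1
x_1 = 3.2500, f(x_1) = 11.562500, coefficient = 2
x_2 = 4.5000, f(x_2) = 21.250000, coefficient = 1

I ≈ (1.250000/2) × 49.375000 = 30.859375
Exact value: 30.208333
Error: 0.651042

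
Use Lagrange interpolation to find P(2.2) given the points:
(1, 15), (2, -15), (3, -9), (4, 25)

Lagrange interpolation formula:
P(x) = Σ yᵢ × Lᵢ(x)
where Lᵢ(x) = Π_{j≠i} (x - xⱼ)/(xᵢ - xⱼ)

L_0(2.2) = (2.2 - 2)/(1 - 2) × (2.2 - 3)/(1 - 3) × (2.2 - 4)/(1 - 4) = -0.048000
L_1(2.2) = (2.2 - 1)/(2 - 1) × (2.2 - 3)/(2 - 3) × (2.2 - 4)/(2 - 4) = 0.864000
L_2(2.2) = (2.2 - 1)/(3 - 1) × (2.2 - 2)/(3 - 2) × (2.2 - 4)/(3 - 4) = 0.216000
L_3(2.2) = (2.2 - 1)/(4 - 1) × (2.2 - 2)/(4 - 2) × (2.2 - 3)/(4 - 3) = -0.032000

P(2.2) = 15×L_0(2.2) + (-15)×L_1(2.2) + (-9)×L_2(2.2) + 25×L_3(2.2)
P(2.2) = -16.424000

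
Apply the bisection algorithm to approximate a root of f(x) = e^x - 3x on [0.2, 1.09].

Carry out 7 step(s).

f(x) = e^x - 3x
Initial interval: [0.2, 1.09]

Iteration 1:
  c_1 = (0.200000 + 1.090000)/2 = 0.645000
  f(c_1) = f(0.645000) = -0.029013
  f(a) × f(c) < 0, new interval: [0.200000, 0.645000]
Iteration 2:
  c_2 = (0.200000 + 0.645000)/2 = 0.422500
  f(c_2) = f(0.422500) = 0.258271
  f(a) × f(c) ≥ 0, new interval: [0.422500, 0.645000]
Iteration 3:
  c_3 = (0.422500 + 0.645000)/2 = 0.533750
  f(c_3) = f(0.533750) = 0.104065
  f(a) × f(c) ≥ 0, new interval: [0.533750, 0.645000]
Iteration 4:
  c_4 = (0.533750 + 0.645000)/2 = 0.589375
  f(c_4) = f(0.589375) = 0.034736
  f(a) × f(c) ≥ 0, new interval: [0.589375, 0.645000]
Iteration 5:
  c_5 = (0.589375 + 0.645000)/2 = 0.617188
  f(c_5) = f(0.617188) = 0.002145
  f(a) × f(c) ≥ 0, new interval: [0.617188, 0.645000]
Iteration 6:
  c_6 = (0.617188 + 0.645000)/2 = 0.631094
  f(c_6) = f(0.631094) = -0.013616
  f(a) × f(c) < 0, new interval: [0.617188, 0.631094]
Iteration 7:
  c_7 = (0.617188 + 0.631094)/2 = 0.624141
  f(c_7) = f(0.624141) = -0.005781
  f(a) × f(c) < 0, new interval: [0.617188, 0.624141]

After 7 iteration(s), the approximation is c_7 = 0.624141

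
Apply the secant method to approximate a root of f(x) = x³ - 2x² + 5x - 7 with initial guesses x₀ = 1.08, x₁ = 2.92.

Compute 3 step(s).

f(x) = x³ - 2x² + 5x - 7
x₀ = 1.08, x₁ = 2.92

Secant formula: x_{n+1} = x_n - f(x_n)(x_n - x_{n-1})/(f(x_n) - f(x_{n-1}))

Iteration 1:
  f(1.080000) = -2.673088
  f(2.920000) = 15.444288
  x_2 = 2.920000 - 15.444288×(2.920000 - 1.080000)/(15.444288 - (-2.673088))
       = 1.351479
Iteration 2:
  f(2.920000) = 15.444288
  f(1.351479) = -1.427127
  x_3 = 1.351479 - (-1.427127)×(1.351479 - 2.920000)/(-1.427127 - 15.444288)
       = 1.484158
Iteration 3:
  f(1.351479) = -1.427127
  f(1.484158) = -0.715471
  x_4 = 1.484158 - (-0.715471)×(1.484158 - 1.351479)/(-0.715471 - (-1.427127))
       = 1.617547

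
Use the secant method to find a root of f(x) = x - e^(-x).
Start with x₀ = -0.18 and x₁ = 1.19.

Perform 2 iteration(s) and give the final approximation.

f(x) = x - e^(-x)
x₀ = -0.18, x₁ = 1.19

Secant formula: x_{n+1} = x_n - f(x_n)(x_n - x_{n-1})/(f(x_n) - f(x_{n-1}))

Iteration 1:
  f(-0.180000) = -1.377217
  f(1.190000) = 0.885779
  x_2 = 1.190000 - 0.885779×(1.190000 - (-0.180000))/(0.885779 - (-1.377217))
       = 0.653757
Iteration 2:
  f(1.190000) = 0.885779
  f(0.653757) = 0.133668
  x_3 = 0.653757 - 0.133668×(0.653757 - 1.190000)/(0.133668 - 0.885779)
       = 0.558453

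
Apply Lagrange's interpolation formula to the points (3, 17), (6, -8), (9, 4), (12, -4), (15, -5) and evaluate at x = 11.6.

Lagrange interpolation formula:
P(x) = Σ yᵢ × Lᵢ(x)
where Lᵢ(x) = Π_{j≠i} (x - xⱼ)/(xᵢ - xⱼ)

L_0(11.6) = (11.6 - 6)/(3 - 6) × (11.6 - 9)/(3 - 9) × (11.6 - 12)/(3 - 12) × (11.6 - 15)/(3 - 15) = 0.010186
L_1(11.6) = (11.6 - 3)/(6 - 3) × (11.6 - 9)/(6 - 9) × (11.6 - 12)/(6 - 12) × (11.6 - 15)/(6 - 15) = -0.062571
L_2(11.6) = (11.6 - 3)/(9 - 3) × (11.6 - 6)/(9 - 6) × (11.6 - 12)/(9 - 12) × (11.6 - 15)/(9 - 15) = 0.202153
L_3(11.6) = (11.6 - 3)/(12 - 3) × (11.6 - 6)/(12 - 6) × (11.6 - 9)/(12 - 9) × (11.6 - 15)/(12 - 15) = 0.875997
L_4(11.6) = (11.6 - 3)/(15 - 3) × (11.6 - 6)/(15 - 6) × (11.6 - 9)/(15 - 9) × (11.6 - 12)/(15 - 12) = -0.025765

P(11.6) = 17×L_0(11.6) + (-8)×L_1(11.6) + 4×L_2(11.6) + (-4)×L_3(11.6) + (-5)×L_4(11.6)
P(11.6) = -1.892820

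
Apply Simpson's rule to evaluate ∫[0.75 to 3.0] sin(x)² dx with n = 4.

f(x) = sin(x)²
a = 0.75, b = 3.0, n = 4
h = (b - a)/n = 0.562500

Simpson's rule: (h/3)[f(x₀) + 4f(x₁) + 2f(x₂) + ... + f(xₙ)]

x_0 = 0.7500, f(x_0) = 0.464631, coefficient = 1
x_1 = 1.3125, f(x_1) = 0.934754, coefficient = 4
x_2 = 1.8750, f(x_2) = 0.910280, coefficient = 2
x_3 = 2.4375, f(x_3) = 0.419052, coefficient = 4
x_4 = 3.0000, f(x_4) = 0.019915, coefficient = 1

I ≈ (0.562500/3) × 7.720329 = 1.447562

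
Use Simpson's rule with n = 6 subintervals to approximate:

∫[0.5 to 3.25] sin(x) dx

f(x) = sin(x)
a = 0.5, b = 3.25, n = 6
h = (b - a)/n = 0.458333

Simpson's rule: (h/3)[f(x₀) + 4f(x₁) + 2f(x₂) + ... + f(xₙ)]

x_0 = 0.5000, f(x_0) = 0.479426, coefficient = 1
x_1 = 0.9583, f(x_1) = 0.818235, coefficient = 4
x_2 = 1.4167, f(x_2) = 0.988146, coefficient = 2
x_3 = 1.8750, f(x_3) = 0.954086, coefficient = 4
x_4 = 2.3333, f(x_4) = 0.723086, coefficient = 2
x_5 = 2.7917, f(x_5) = 0.342828, coefficient = 4
x_6 = 3.2500, f(x_6) = -0.108195, coefficient = 1

I ≈ (0.458333/3) × 12.254288 = 1.872183
Exact value: 1.871712
Error: 0.000471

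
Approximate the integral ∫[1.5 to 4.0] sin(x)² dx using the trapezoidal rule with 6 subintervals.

f(x) = sin(x)²
a = 1.5, b = 4.0, n = 6
h = (b - a)/n = 0.416667

Trapezoidal rule: (h/2)[f(x₀) + 2f(x₁) + 2f(x₂) + ... + f(xₙ)]

x_0 = 1.5000, f(x_0) = 0.994996, coefficient = 1
x_1 = 1.9167, f(x_1) = 0.885068, coefficient = 2
x_2 = 2.3333, f(x_2) = 0.522853, coefficient = 2
x_3 = 2.7500, f(x_3) = 0.145665, coefficient = 2
x_4 = 3.1667, f(x_4) = 0.000629, coefficient = 2
x_5 = 3.5833, f(x_5) = 0.182768, coefficient = 2
x_6 = 4.0000, f(x_6) = 0.572750, coefficient = 1

I ≈ (0.416667/2) × 5.041713 = 1.050357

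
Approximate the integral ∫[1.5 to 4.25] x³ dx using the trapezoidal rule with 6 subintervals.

f(x) = x³
a = 1.5, b = 4.25, n = 6
h = (b - a)/n = 0.458333

Trapezoidal rule: (h/2)[f(x₀) + 2f(x₁) + 2f(x₂) + ... + f(xₙ)]

x_0 = 1.5000, f(x_0) = 3.375000, coefficient = 1
x_1 = 1.9583, f(x_1) = 7.510344, coefficient = 2
x_2 = 2.4167, f(x_2) = 14.114005, coefficient = 2
x_3 = 2.8750, f(x_3) = 23.763672, coefficient = 2
x_4 = 3.3333, f(x_4) = 37.037037, coefficient = 2
x_5 = 3.7917, f(x_5) = 54.511791, coefficient = 2
x_6 = 4.2500, f(x_6) = 76.765625, coefficient = 1

I ≈ (0.458333/2) × 354.014323 = 81.128282
Exact value: 80.297852
Error: 0.830431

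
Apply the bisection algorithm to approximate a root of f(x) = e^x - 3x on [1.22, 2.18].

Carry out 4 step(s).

f(x) = e^x - 3x
Initial interval: [1.22, 2.18]

Iteration 1:
  c_1 = (1.220000 + 2.180000)/2 = 1.700000
  f(c_1) = f(1.700000) = 0.373947
  f(a) × f(c) < 0, new interval: [1.220000, 1.700000]
Iteration 2:
  c_2 = (1.220000 + 1.700000)/2 = 1.460000
  f(c_2) = f(1.460000) = -0.074040
  f(a) × f(c) ≥ 0, new interval: [1.460000, 1.700000]
Iteration 3:
  c_3 = (1.460000 + 1.700000)/2 = 1.580000
  f(c_3) = f(1.580000) = 0.114956
  f(a) × f(c) < 0, new interval: [1.460000, 1.580000]
Iteration 4:
  c_4 = (1.460000 + 1.580000)/2 = 1.520000
  f(c_4) = f(1.520000) = 0.012225
  f(a) × f(c) < 0, new interval: [1.460000, 1.520000]

After 4 iteration(s), the approximation is c_4 = 1.520000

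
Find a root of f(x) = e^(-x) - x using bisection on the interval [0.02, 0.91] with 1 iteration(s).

f(x) = e^(-x) - x
Initial interval: [0.02, 0.91]

Iteration 1:
  c_1 = (0.020000 + 0.910000)/2 = 0.465000
  f(c_1) = f(0.465000) = 0.163135
  f(a) × f(c) ≥ 0, new interval: [0.465000, 0.910000]

After 1 iteration(s), the approximation is c_1 = 0.465000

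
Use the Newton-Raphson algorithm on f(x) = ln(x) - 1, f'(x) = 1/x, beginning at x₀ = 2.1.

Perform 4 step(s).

f(x) = ln(x) - 1
f'(x) = 1/x
x₀ = 2.1

Newton-Raphson formula: x_{n+1} = x_n - f(x_n)/f'(x_n)

Iteration 1:
  f(2.100000) = -0.258063
  f'(2.100000) = 0.476190
  x_1 = 2.100000 - (-0.258063)/0.476190 = 2.641932
Iteration 2:
  f(2.641932) = -0.028490
  f'(2.641932) = 0.378511
  x_2 = 2.641932 - (-0.028490)/0.378511 = 2.717199
Iteration 3:
  f(2.717199) = -0.000398
  f'(2.717199) = 0.368026
  x_3 = 2.717199 - (-0.000398)/0.368026 = 2.718282
Iteration 4:
  f(2.718282) = 0.000000
  f'(2.718282) = 0.367879
  x_4 = 2.718282 - 0.000000/0.367879 = 2.718282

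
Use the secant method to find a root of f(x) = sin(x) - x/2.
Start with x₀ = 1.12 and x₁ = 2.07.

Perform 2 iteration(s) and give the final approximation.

f(x) = sin(x) - x/2
x₀ = 1.12, x₁ = 2.07

Secant formula: x_{n+1} = x_n - f(x_n)(x_n - x_{n-1})/(f(x_n) - f(x_{n-1}))

Iteration 1:
  f(1.120000) = 0.340100
  f(2.070000) = -0.157036
  x_2 = 2.070000 - (-0.157036)×(2.070000 - 1.120000)/(-0.157036 - 0.340100)
       = 1.769913
Iteration 2:
  f(2.070000) = -0.157036
  f(1.769913) = 0.095285
  x_3 = 1.769913 - 0.095285×(1.769913 - 2.070000)/(0.095285 - (-0.157036))
       = 1.883236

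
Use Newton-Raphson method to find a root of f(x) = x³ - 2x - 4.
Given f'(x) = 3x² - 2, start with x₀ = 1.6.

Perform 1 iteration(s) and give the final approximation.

f(x) = x³ - 2x - 4
f'(x) = 3x² - 2
x₀ = 1.6

Newton-Raphson formula: x_{n+1} = x_n - f(x_n)/f'(x_n)

Iteration 1:
  f(1.600000) = -3.104000
  f'(1.600000) = 5.680000
  x_1 = 1.600000 - (-3.104000)/5.680000 = 2.146479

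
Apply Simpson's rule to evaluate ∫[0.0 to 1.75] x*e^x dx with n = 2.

f(x) = x*e^x
a = 0.0, b = 1.75, n = 2
h = (b - a)/n = 0.875000

Simpson's rule: (h/3)[f(x₀) + 4f(x₁) + 2f(x₂) + ... + f(xₙ)]

x_0 = 0.0000, f(x_0) = 0.000000, coefficient = 1
x_1 = 0.8750, f(x_1) = 2.099016, coefficient = 4
x_2 = 1.7500, f(x_2) = 10.070555, coefficient = 1

I ≈ (0.875000/3) × 18.466618 = 5.386097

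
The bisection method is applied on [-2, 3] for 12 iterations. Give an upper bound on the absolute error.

Bisection error bound: |error| ≤ (b-a)/2^n
|error| ≤ (3 - (-2))/2^12 = 5/2^12
|error| ≤ 0.0012207031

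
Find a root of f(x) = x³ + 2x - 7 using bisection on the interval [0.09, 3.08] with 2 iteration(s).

f(x) = x³ + 2x - 7
Initial interval: [0.09, 3.08]

Iteration 1:
  c_1 = (0.090000 + 3.080000)/2 = 1.585000
  f(c_1) = f(1.585000) = 0.151877
  f(a) × f(c) < 0, new interval: [0.090000, 1.585000]
Iteration 2:
  c_2 = (0.090000 + 1.585000)/2 = 0.837500
  f(c_2) = f(0.837500) = -4.737572
  f(a) × f(c) ≥ 0, new interval: [0.837500, 1.585000]

After 2 iteration(s), the approximation is c_2 = 0.837500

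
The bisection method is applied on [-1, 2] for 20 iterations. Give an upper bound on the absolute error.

Bisection error bound: |error| ≤ (b-a)/2^n
|error| ≤ (2 - (-1))/2^20 = 3/2^20
|error| ≤ 0.0000028610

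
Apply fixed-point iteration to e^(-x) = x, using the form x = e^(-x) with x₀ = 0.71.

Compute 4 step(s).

Equation: e^(-x) = x
Fixed-point form: x = e^(-x)
x₀ = 0.71

x_1 = g(0.710000) = 0.491644
x_2 = g(0.491644) = 0.611620
x_3 = g(0.611620) = 0.542471
x_4 = g(0.542471) = 0.581310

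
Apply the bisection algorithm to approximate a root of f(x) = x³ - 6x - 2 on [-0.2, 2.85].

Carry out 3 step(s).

f(x) = x³ - 6x - 2
Initial interval: [-0.2, 2.85]

Iteration 1:
  c_1 = (-0.200000 + 2.850000)/2 = 1.325000
  f(c_1) = f(1.325000) = -7.623797
  f(a) × f(c) ≥ 0, new interval: [1.325000, 2.850000]
Iteration 2:
  c_2 = (1.325000 + 2.850000)/2 = 2.087500
  f(c_2) = f(2.087500) = -5.428393
  f(a) × f(c) ≥ 0, new interval: [2.087500, 2.850000]
Iteration 3:
  c_3 = (2.087500 + 2.850000)/2 = 2.468750
  f(c_3) = f(2.468750) = -1.766144
  f(a) × f(c) ≥ 0, new interval: [2.468750, 2.850000]

After 3 iteration(s), the approximation is c_3 = 2.468750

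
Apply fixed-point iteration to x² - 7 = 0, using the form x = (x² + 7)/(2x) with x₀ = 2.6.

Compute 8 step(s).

Equation: x² - 7 = 0
Fixed-point form: x = (x² + 7)/(2x)
x₀ = 2.6

x_1 = g(2.600000) = 2.646154
x_2 = g(2.646154) = 2.645751
x_3 = g(2.645751) = 2.645751
x_4 = g(2.645751) = 2.645751
x_5 = g(2.645751) = 2.645751
x_6 = g(2.645751) = 2.645751
x_7 = g(2.645751) = 2.645751
x_8 = g(2.645751) = 2.645751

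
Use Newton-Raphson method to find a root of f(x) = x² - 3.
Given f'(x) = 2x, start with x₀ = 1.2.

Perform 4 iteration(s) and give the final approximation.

f(x) = x² - 3
f'(x) = 2x
x₀ = 1.2

Newton-Raphson formula: x_{n+1} = x_n - f(x_n)/f'(x_n)

Iteration 1:
  f(1.200000) = -1.560000
  f'(1.200000) = 2.400000
  x_1 = 1.200000 - (-1.560000)/2.400000 = 1.850000
Iteration 2:
  f(1.850000) = 0.422500
  f'(1.850000) = 3.700000
  x_2 = 1.850000 - 0.422500/3.700000 = 1.735811
Iteration 3:
  f(1.735811) = 0.013039
  f'(1.735811) = 3.471622
  x_3 = 1.735811 - 0.013039/3.471622 = 1.732055
Iteration 4:
  f(1.732055) = 0.000014
  f'(1.732055) = 3.464110
  x_4 = 1.732055 - 0.000014/3.464110 = 1.732051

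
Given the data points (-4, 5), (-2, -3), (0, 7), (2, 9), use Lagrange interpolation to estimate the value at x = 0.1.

Lagrange interpolation formula:
P(x) = Σ yᵢ × Lᵢ(x)
where Lᵢ(x) = Π_{j≠i} (x - xⱼ)/(xᵢ - xⱼ)

L_0(0.1) = (0.1 - (-2))/(-4 - (-2)) × (0.1 - 0)/(-4 - 0) × (0.1 - 2)/(-4 - 2) = 0.008313
L_1(0.1) = (0.1 - (-4))/(-2 - (-4)) × (0.1 - 0)/(-2 - 0) × (0.1 - 2)/(-2 - 2) = -0.048687
L_2(0.1) = (0.1 - (-4))/(0 - (-4)) × (0.1 - (-2))/(0 - (-2)) × (0.1 - 2)/(0 - 2) = 1.022437
L_3(0.1) = (0.1 - (-4))/(2 - (-4)) × (0.1 - (-2))/(2 - (-2)) × (0.1 - 0)/(2 - 0) = 0.017937

P(0.1) = 5×L_0(0.1) + (-3)×L_1(0.1) + 7×L_2(0.1) + 9×L_3(0.1)
P(0.1) = 7.506125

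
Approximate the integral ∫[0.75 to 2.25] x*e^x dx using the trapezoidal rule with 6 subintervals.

f(x) = x*e^x
a = 0.75, b = 2.25, n = 6
h = (b - a)/n = 0.250000

Trapezoidal rule: (h/2)[f(x₀) + 2f(x₁) + 2f(x₂) + ... + f(xₙ)]

x_0 = 0.7500, f(x_0) = 1.587750, coefficient = 1
x_1 = 1.0000, f(x_1) = 2.718282, coefficient = 2
x_2 = 1.2500, f(x_2) = 4.362929, coefficient = 2
x_3 = 1.5000, f(x_3) = 6.722534, coefficient = 2
x_4 = 1.7500, f(x_4) = 10.070555, coefficient = 2
x_5 = 2.0000, f(x_5) = 14.778112, coefficient = 2
x_6 = 2.2500, f(x_6) = 21.347406, coefficient = 1

I ≈ (0.250000/2) × 100.239978 = 12.529997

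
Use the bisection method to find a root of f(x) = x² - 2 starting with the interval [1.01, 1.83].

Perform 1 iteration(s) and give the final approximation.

f(x) = x² - 2
Initial interval: [1.01, 1.83]

Iteration 1:
  c_1 = (1.010000 + 1.830000)/2 = 1.420000
  f(c_1) = f(1.420000) = 0.016400
  f(a) × f(c) < 0, new interval: [1.010000, 1.420000]

After 1 iteration(s), the approximation is c_1 = 1.420000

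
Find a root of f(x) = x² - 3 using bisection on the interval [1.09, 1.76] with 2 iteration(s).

f(x) = x² - 3
Initial interval: [1.09, 1.76]

Iteration 1:
  c_1 = (1.090000 + 1.760000)/2 = 1.425000
  f(c_1) = f(1.425000) = -0.969375
  f(a) × f(c) ≥ 0, new interval: [1.425000, 1.760000]
Iteration 2:
  c_2 = (1.425000 + 1.760000)/2 = 1.592500
  f(c_2) = f(1.592500) = -0.463944
  f(a) × f(c) ≥ 0, new interval: [1.592500, 1.760000]

After 2 iteration(s), the approximation is c_2 = 1.592500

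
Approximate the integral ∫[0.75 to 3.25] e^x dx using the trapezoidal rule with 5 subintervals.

f(x) = e^x
a = 0.75, b = 3.25, n = 5
h = (b - a)/n = 0.500000

Trapezoidal rule: (h/2)[f(x₀) + 2f(x₁) + 2f(x₂) + ... + f(xₙ)]

x_0 = 0.7500, f(x_0) = 2.117000, coefficient = 1
x_1 = 1.2500, f(x_1) = 3.490343, coefficient = 2
x_2 = 1.7500, f(x_2) = 5.754603, coefficient = 2
x_3 = 2.2500, f(x_3) = 9.487736, coefficient = 2
x_4 = 2.7500, f(x_4) = 15.642632, coefficient = 2
x_5 = 3.2500, f(x_5) = 25.790340, coefficient = 1

I ≈ (0.500000/2) × 96.657967 = 24.164492
Exact value: 23.673340
Error: 0.491152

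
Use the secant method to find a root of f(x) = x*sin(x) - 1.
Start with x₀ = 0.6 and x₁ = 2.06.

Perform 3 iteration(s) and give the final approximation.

f(x) = x*sin(x) - 1
x₀ = 0.6, x₁ = 2.06

Secant formula: x_{n+1} = x_n - f(x_n)(x_n - x_{n-1})/(f(x_n) - f(x_{n-1}))

Iteration 1:
  f(0.600000) = -0.661215
  f(2.060000) = 0.818377
  x_2 = 2.060000 - 0.818377×(2.060000 - 0.600000)/(0.818377 - (-0.661215))
       = 1.252459
Iteration 2:
  f(2.060000) = 0.818377
  f(1.252459) = 0.189532
  x_3 = 1.252459 - 0.189532×(1.252459 - 2.060000)/(0.189532 - 0.818377)
       = 1.009069
Iteration 3:
  f(1.252459) = 0.189532
  f(1.009069) = -0.145989
  x_4 = 1.009069 - (-0.145989)×(1.009069 - 1.252459)/(-0.145989 - 0.189532)
       = 1.114970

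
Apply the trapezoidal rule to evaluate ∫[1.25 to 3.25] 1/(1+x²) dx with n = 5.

f(x) = 1/(1+x²)
a = 1.25, b = 3.25, n = 5
h = (b - a)/n = 0.400000

Trapezoidal rule: (h/2)[f(x₀) + 2f(x₁) + 2f(x₂) + ... + f(xₙ)]

x_0 = 1.2500, f(x_0) = 0.390244, coefficient = 1
x_1 = 1.6500, f(x_1) = 0.268637, coefficient = 2
x_2 = 2.0500, f(x_2) = 0.192215, coefficient = 2
x_3 = 2.4500, f(x_3) = 0.142806, coefficient = 2
x_4 = 2.8500, f(x_4) = 0.109619, coefficient = 2
x_5 = 3.2500, f(x_5) = 0.086486, coefficient = 1

I ≈ (0.400000/2) × 1.903285 = 0.380657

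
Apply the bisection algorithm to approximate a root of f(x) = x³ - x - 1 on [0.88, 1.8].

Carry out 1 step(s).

f(x) = x³ - x - 1
Initial interval: [0.88, 1.8]

Iteration 1:
  c_1 = (0.880000 + 1.800000)/2 = 1.340000
  f(c_1) = f(1.340000) = 0.066104
  f(a) × f(c) < 0, new interval: [0.880000, 1.340000]

After 1 iteration(s), the approximation is c_1 = 1.340000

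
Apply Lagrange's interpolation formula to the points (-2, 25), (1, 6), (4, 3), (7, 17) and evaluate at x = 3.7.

Lagrange interpolation formula:
P(x) = Σ yᵢ × Lᵢ(x)
where Lᵢ(x) = Π_{j≠i} (x - xⱼ)/(xᵢ - xⱼ)

L_0(3.7) = (3.7 - 1)/(-2 - 1) × (3.7 - 4)/(-2 - 4) × (3.7 - 7)/(-2 - 7) = -0.016500
L_1(3.7) = (3.7 - (-2))/(1 - (-2)) × (3.7 - 4)/(1 - 4) × (3.7 - 7)/(1 - 7) = 0.104500
L_2(3.7) = (3.7 - (-2))/(4 - (-2)) × (3.7 - 1)/(4 - 1) × (3.7 - 7)/(4 - 7) = 0.940500
L_3(3.7) = (3.7 - (-2))/(7 - (-2)) × (3.7 - 1)/(7 - 1) × (3.7 - 4)/(7 - 4) = -0.028500

P(3.7) = 25×L_0(3.7) + 6×L_1(3.7) + 3×L_2(3.7) + 17×L_3(3.7)
P(3.7) = 2.551500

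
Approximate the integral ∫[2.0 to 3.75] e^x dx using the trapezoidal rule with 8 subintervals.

f(x) = e^x
a = 2.0, b = 3.75, n = 8
h = (b - a)/n = 0.218750

Trapezoidal rule: (h/2)[f(x₀) + 2f(x₁) + 2f(x₂) + ... + f(xₙ)]

x_0 = 2.0000, f(x_0) = 7.389056, coefficient = 1
x_1 = 2.2188, f(x_1) = 9.195829, coefficient = 2
x_2 = 2.4375, f(x_2) = 11.444394, coefficient = 2
x_3 = 2.6562, f(x_3) = 14.242778, coefficient = 2
x_4 = 2.8750, f(x_4) = 17.725424, coefficient = 2
x_5 = 3.0938, f(x_5) = 22.059647, coefficient = 2
x_6 = 3.3125, f(x_6) = 27.453674, coefficient = 2
x_7 = 3.5312, f(x_7) = 34.166649, coefficient = 2
x_8 = 3.7500, f(x_8) = 42.521082, coefficient = 1

I ≈ (0.218750/2) × 322.486929 = 35.272008
Exact value: 35.132026
Error: 0.139982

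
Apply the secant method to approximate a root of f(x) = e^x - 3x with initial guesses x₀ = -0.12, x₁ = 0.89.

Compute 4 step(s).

f(x) = e^x - 3x
x₀ = -0.12, x₁ = 0.89

Secant formula: x_{n+1} = x_n - f(x_n)(x_n - x_{n-1})/(f(x_n) - f(x_{n-1}))

Iteration 1:
  f(-0.120000) = 1.246920
  f(0.890000) = -0.234870
  x_2 = 0.890000 - (-0.234870)×(0.890000 - (-0.120000))/(-0.234870 - 1.246920)
       = 0.729911
Iteration 2:
  f(0.890000) = -0.234870
  f(0.729911) = -0.114837
  x_3 = 0.729911 - (-0.114837)×(0.729911 - 0.890000)/(-0.114837 - (-0.234870))
       = 0.576752
Iteration 3:
  f(0.729911) = -0.114837
  f(0.576752) = 0.049990
  x_4 = 0.576752 - 0.049990×(0.576752 - 0.729911)/(0.049990 - (-0.114837))
       = 0.623204
Iteration 4:
  f(0.576752) = 0.049990
  f(0.623204) = -0.004718
  x_5 = 0.623204 - (-0.004718)×(0.623204 - 0.576752)/(-0.004718 - 0.049990)
       = 0.619198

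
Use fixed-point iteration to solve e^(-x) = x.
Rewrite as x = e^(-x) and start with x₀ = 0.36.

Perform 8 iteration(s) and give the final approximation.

Equation: e^(-x) = x
Fixed-point form: x = e^(-x)
x₀ = 0.36

x_1 = g(0.360000) = 0.697676
x_2 = g(0.697676) = 0.497741
x_3 = g(0.497741) = 0.607903
x_4 = g(0.607903) = 0.544492
x_5 = g(0.544492) = 0.580137
x_6 = g(0.580137) = 0.559822
x_7 = g(0.559822) = 0.571311
x_8 = g(0.571311) = 0.564785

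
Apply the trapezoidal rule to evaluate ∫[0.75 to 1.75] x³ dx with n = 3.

f(x) = x³
a = 0.75, b = 1.75, n = 3
h = (b - a)/n = 0.333333

Trapezoidal rule: (h/2)[f(x₀) + 2f(x₁) + 2f(x₂) + ... + f(xₙ)]

x_0 = 0.7500, f(x_0) = 0.421875, coefficient = 1
x_1 = 1.0833, f(x_1) = 1.271412, coefficient = 2
x_2 = 1.4167, f(x_2) = 2.843171, coefficient = 2
x_3 = 1.7500, f(x_3) = 5.359375, coefficient = 1

I ≈ (0.333333/2) × 14.010417 = 2.335069
Exact value: 2.265625
Error: 0.069444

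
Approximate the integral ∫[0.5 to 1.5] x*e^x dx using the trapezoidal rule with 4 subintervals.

f(x) = x*e^x
a = 0.5, b = 1.5, n = 4
h = (b - a)/n = 0.250000

Trapezoidal rule: (h/2)[f(x₀) + 2f(x₁) + 2f(x₂) + ... + f(xₙ)]

x_0 = 0.5000, f(x_0) = 0.824361, coefficient = 1
x_1 = 0.7500, f(x_1) = 1.587750, coefficient = 2
x_2 = 1.0000, f(x_2) = 2.718282, coefficient = 2
x_3 = 1.2500, f(x_3) = 4.362929, coefficient = 2
x_4 = 1.5000, f(x_4) = 6.722534, coefficient = 1

I ≈ (0.250000/2) × 24.884815 = 3.110602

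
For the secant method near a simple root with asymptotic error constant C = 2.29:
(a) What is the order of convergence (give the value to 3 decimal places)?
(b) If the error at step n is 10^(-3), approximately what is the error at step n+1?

(a) Secant method has superlinear convergence with order φ = (1+√5)/2 ≈ 1.618.
    This means |e_{n+1}| ≈ C|e_n|^1.618.

(b) With |e_n| = 10^(-3) and C = 2.29:
    |e_{n+1}| ≈ 2.29 × (10^(-3))^1.618 = 2.29 × 10^(-4.85)

(a) ≈ 1.618 (golden ratio); (b) |e_{n+1}| ≈ 3.204e-05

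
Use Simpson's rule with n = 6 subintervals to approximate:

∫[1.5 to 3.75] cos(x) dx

f(x) = cos(x)
a = 1.5, b = 3.75, n = 6
h = (b - a)/n = 0.375000

Simpson's rule: (h/3)[f(x₀) + 4f(x₁) + 2f(x₂) + ... + f(xₙ)]

x_0 = 1.5000, f(x_0) = 0.070737, coefficient = 1
x_1 = 1.8750, f(x_1) = -0.299534, coefficient = 4
x_2 = 2.2500, f(x_2) = -0.628174, coefficient = 2
x_3 = 2.6250, f(x_3) = -0.869507, coefficient = 4
x_4 = 3.0000, f(x_4) = -0.989992, coefficient = 2
x_5 = 3.3750, f(x_5) = -0.972884, coefficient = 4
x_6 = 3.7500, f(x_6) = -0.820559, coefficient = 1

I ≈ (0.375000/3) × -12.553853 = -1.569232
Exact value: -1.569056
Error: 0.000175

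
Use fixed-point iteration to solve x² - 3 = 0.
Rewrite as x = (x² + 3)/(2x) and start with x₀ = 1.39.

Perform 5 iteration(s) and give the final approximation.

Equation: x² - 3 = 0
Fixed-point form: x = (x² + 3)/(2x)
x₀ = 1.39

x_1 = g(1.390000) = 1.774137
x_2 = g(1.774137) = 1.732550
x_3 = g(1.732550) = 1.732051
x_4 = g(1.732051) = 1.732051
x_5 = g(1.732051) = 1.732051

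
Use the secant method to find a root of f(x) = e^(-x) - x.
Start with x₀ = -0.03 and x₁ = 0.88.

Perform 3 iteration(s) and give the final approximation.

f(x) = e^(-x) - x
x₀ = -0.03, x₁ = 0.88

Secant formula: x_{n+1} = x_n - f(x_n)(x_n - x_{n-1})/(f(x_n) - f(x_{n-1}))

Iteration 1:
  f(-0.030000) = 1.060455
  f(0.880000) = -0.465217
  x_2 = 0.880000 - (-0.465217)×(0.880000 - (-0.030000))/(-0.465217 - 1.060455)
       = 0.602517
Iteration 2:
  f(0.880000) = -0.465217
  f(0.602517) = -0.055085
  x_3 = 0.602517 - (-0.055085)×(0.602517 - 0.880000)/(-0.055085 - (-0.465217))
       = 0.565248
Iteration 3:
  f(0.602517) = -0.055085
  f(0.565248) = 0.002971
  x_4 = 0.565248 - 0.002971×(0.565248 - 0.602517)/(0.002971 - (-0.055085))
       = 0.567155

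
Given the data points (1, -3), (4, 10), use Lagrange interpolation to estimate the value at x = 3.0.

Lagrange interpolation formula:
P(x) = Σ yᵢ × Lᵢ(x)
where Lᵢ(x) = Π_{j≠i} (x - xⱼ)/(xᵢ - xⱼ)

L_0(3.0) = (3.0 - 4)/(1 - 4) = 0.333333
L_1(3.0) = (3.0 - 1)/(4 - 1) = 0.666667

P(3.0) = (-3)×L_0(3.0) + 10×L_1(3.0)
P(3.0) = 5.666667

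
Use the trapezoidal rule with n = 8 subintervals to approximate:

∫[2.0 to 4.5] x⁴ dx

f(x) = x⁴
a = 2.0, b = 4.5, n = 8
h = (b - a)/n = 0.312500

Trapezoidal rule: (h/2)[f(x₀) + 2f(x₁) + 2f(x₂) + ... + f(xₙ)]

x_0 = 2.0000, f(x_0) = 16.000000, coefficient = 1
x_1 = 2.3125, f(x_1) = 28.597427, coefficient = 2
x_2 = 2.6250, f(x_2) = 47.480713, coefficient = 2
x_3 = 2.9375, f(x_3) = 74.458023, coefficient = 2
x_4 = 3.2500, f(x_4) = 111.566406, coefficient = 2
x_5 = 3.5625, f(x_5) = 161.071793, coefficient = 2
x_6 = 3.8750, f(x_6) = 225.468994, coefficient = 2
x_7 = 4.1875, f(x_7) = 307.481705, coefficient = 2
x_8 = 4.5000, f(x_8) = 410.062500, coefficient = 1

I ≈ (0.312500/2) × 2338.312622 = 365.361347
Exact value: 362.656250
Error: 2.705097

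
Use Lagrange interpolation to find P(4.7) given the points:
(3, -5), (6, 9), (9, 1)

Lagrange interpolation formula:
P(x) = Σ yᵢ × Lᵢ(x)
where Lᵢ(x) = Π_{j≠i} (x - xⱼ)/(xᵢ - xⱼ)

L_0(4.7) = (4.7 - 6)/(3 - 6) × (4.7 - 9)/(3 - 9) = 0.310556
L_1(4.7) = (4.7 - 3)/(6 - 3) × (4.7 - 9)/(6 - 9) = 0.812222
L_2(4.7) = (4.7 - 3)/(9 - 3) × (4.7 - 6)/(9 - 6) = -0.122778

P(4.7) = (-5)×L_0(4.7) + 9×L_1(4.7) + 1×L_2(4.7)
P(4.7) = 5.634444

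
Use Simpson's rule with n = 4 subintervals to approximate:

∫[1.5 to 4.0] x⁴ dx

f(x) = x⁴
a = 1.5, b = 4.0, n = 4
h = (b - a)/n = 0.625000

Simpson's rule: (h/3)[f(x₀) + 4f(x₁) + 2f(x₂) + ... + f(xₙ)]

x_0 = 1.5000, f(x_0) = 5.062500, coefficient = 1
x_1 = 2.1250, f(x_1) = 20.390869, coefficient = 4
x_2 = 2.7500, f(x_2) = 57.191406, coefficient = 2
x_3 = 3.3750, f(x_3) = 129.746338, coefficient = 4
x_4 = 4.0000, f(x_4) = 256.000000, coefficient = 1

I ≈ (0.625000/3) × 975.994141 = 203.332113
Exact value: 203.281250
Error: 0.050863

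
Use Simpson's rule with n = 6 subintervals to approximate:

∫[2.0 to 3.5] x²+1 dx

f(x) = x²+1
a = 2.0, b = 3.5, n = 6
h = (b - a)/n = 0.250000

Simpson's rule: (h/3)[f(x₀) + 4f(x₁) + 2f(x₂) + ... + f(xₙ)]

x_0 = 2.0000, f(x_0) = 5.000000, coefficient = 1
x_1 = 2.2500, f(x_1) = 6.062500, coefficient = 4
x_2 = 2.5000, f(x_2) = 7.250000, coefficient = 2
x_3 = 2.7500, f(x_3) = 8.562500, coefficient = 4
x_4 = 3.0000, f(x_4) = 10.000000, coefficient = 2
x_5 = 3.2500, f(x_5) = 11.562500, coefficient = 4
x_6 = 3.5000, f(x_6) = 13.250000, coefficient = 1

I ≈ (0.250000/3) × 157.500000 = 13.125000
Exact value: 13.125000
Error: 0.000000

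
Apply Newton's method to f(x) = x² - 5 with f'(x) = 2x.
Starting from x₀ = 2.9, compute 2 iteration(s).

f(x) = x² - 5
f'(x) = 2x
x₀ = 2.9

Newton-Raphson formula: x_{n+1} = x_n - f(x_n)/f'(x_n)

Iteration 1:
  f(2.900000) = 3.410000
  f'(2.900000) = 5.800000
  x_1 = 2.900000 - 3.410000/5.800000 = 2.312069
Iteration 2:
  f(2.312069) = 0.345663
  f'(2.312069) = 4.624138
  x_2 = 2.312069 - 0.345663/4.624138 = 2.237317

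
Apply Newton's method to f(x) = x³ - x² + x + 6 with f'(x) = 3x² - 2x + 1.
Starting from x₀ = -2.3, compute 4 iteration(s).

f(x) = x³ - x² + x + 6
f'(x) = 3x² - 2x + 1
x₀ = -2.3

Newton-Raphson formula: x_{n+1} = x_n - f(x_n)/f'(x_n)

Iteration 1:
  f(-2.300000) = -13.757000
  f'(-2.300000) = 21.470000
  x_1 = -2.300000 - (-13.757000)/21.470000 = -1.659245
Iteration 2:
  f(-1.659245) = -2.980402
  f'(-1.659245) = 12.577777
  x_2 = -1.659245 - (-2.980402)/12.577777 = -1.422288
Iteration 3:
  f(-1.422288) = -0.322339
  f'(-1.422288) = 9.913282
  x_3 = -1.422288 - (-0.322339)/9.913282 = -1.389772
Iteration 4:
  f(-1.389772) = -0.005534
  f'(-1.389772) = 9.573941
  x_4 = -1.389772 - (-0.005534)/9.573941 = -1.389194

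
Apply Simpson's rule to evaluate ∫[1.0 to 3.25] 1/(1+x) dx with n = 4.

f(x) = 1/(1+x)
a = 1.0, b = 3.25, n = 4
h = (b - a)/n = 0.562500

Simpson's rule: (h/3)[f(x₀) + 4f(x₁) + 2f(x₂) + ... + f(xₙ)]

x_0 = 1.0000, f(x_0) = 0.500000, coefficient = 1
x_1 = 1.5625, f(x_1) = 0.390244, coefficient = 4
x_2 = 2.1250, f(x_2) = 0.320000, coefficient = 2
x_3 = 2.6875, f(x_3) = 0.271186, coefficient = 4
x_4 = 3.2500, f(x_4) = 0.235294, coefficient = 1

I ≈ (0.562500/3) × 4.021015 = 0.753940
Exact value: 0.753772
Error: 0.000169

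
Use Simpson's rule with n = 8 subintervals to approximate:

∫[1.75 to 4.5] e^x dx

f(x) = e^x
a = 1.75, b = 4.5, n = 8
h = (b - a)/n = 0.343750

Simpson's rule: (h/3)[f(x₀) + 4f(x₁) + 2f(x₂) + ... + f(xₙ)]

x_0 = 1.7500, f(x_0) = 5.754603, coefficient = 1
x_1 = 2.0938, f(x_1) = 8.115291, coefficient = 4
x_2 = 2.4375, f(x_2) = 11.444394, coefficient = 2
x_3 = 2.7812, f(x_3) = 16.139182, coefficient = 4
x_4 = 3.1250, f(x_4) = 22.759895, coefficient = 2
x_5 = 3.4688, f(x_5) = 32.096597, coefficient = 4
x_6 = 3.8125, f(x_6) = 45.263456, coefficient = 2
x_7 = 4.1562, f(x_7) = 63.831704, coefficient = 4
x_8 = 4.5000, f(x_8) = 90.017131, coefficient = 1

I ≈ (0.343750/3) × 735.438320 = 84.268974
Exact value: 84.262529
Error: 0.006445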